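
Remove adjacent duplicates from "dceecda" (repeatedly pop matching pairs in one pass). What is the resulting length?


Input: dceecda
Stack-based adjacent duplicate removal:
  Read 'd': push. Stack: d
  Read 'c': push. Stack: dc
  Read 'e': push. Stack: dce
  Read 'e': matches stack top 'e' => pop. Stack: dc
  Read 'c': matches stack top 'c' => pop. Stack: d
  Read 'd': matches stack top 'd' => pop. Stack: (empty)
  Read 'a': push. Stack: a
Final stack: "a" (length 1)

1


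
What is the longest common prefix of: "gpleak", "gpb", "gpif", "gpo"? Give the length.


Words: gpleak, gpb, gpif, gpo
  Position 0: all 'g' => match
  Position 1: all 'p' => match
  Position 2: ('l', 'b', 'i', 'o') => mismatch, stop
LCP = "gp" (length 2)

2


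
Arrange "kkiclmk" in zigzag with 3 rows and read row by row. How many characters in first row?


Zigzag "kkiclmk" into 3 rows:
Placing characters:
  'k' => row 0
  'k' => row 1
  'i' => row 2
  'c' => row 1
  'l' => row 0
  'm' => row 1
  'k' => row 2
Rows:
  Row 0: "kl"
  Row 1: "kcm"
  Row 2: "ik"
First row length: 2

2


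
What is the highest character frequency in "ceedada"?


Input: ceedada
Character counts:
  'a': 2
  'c': 1
  'd': 2
  'e': 2
Maximum frequency: 2

2


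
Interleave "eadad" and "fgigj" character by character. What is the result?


Interleaving "eadad" and "fgigj":
  Position 0: 'e' from first, 'f' from second => "ef"
  Position 1: 'a' from first, 'g' from second => "ag"
  Position 2: 'd' from first, 'i' from second => "di"
  Position 3: 'a' from first, 'g' from second => "ag"
  Position 4: 'd' from first, 'j' from second => "dj"
Result: efagdiagdj

efagdiagdj


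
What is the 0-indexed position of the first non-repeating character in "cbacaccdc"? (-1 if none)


Input: cbacaccdc
Character frequencies:
  'a': 2
  'b': 1
  'c': 5
  'd': 1
Scanning left to right for freq == 1:
  Position 0 ('c'): freq=5, skip
  Position 1 ('b'): unique! => answer = 1

1


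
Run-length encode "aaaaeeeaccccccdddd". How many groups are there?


Input: aaaaeeeaccccccdddd
Scanning for consecutive runs:
  Group 1: 'a' x 4 (positions 0-3)
  Group 2: 'e' x 3 (positions 4-6)
  Group 3: 'a' x 1 (positions 7-7)
  Group 4: 'c' x 6 (positions 8-13)
  Group 5: 'd' x 4 (positions 14-17)
Total groups: 5

5


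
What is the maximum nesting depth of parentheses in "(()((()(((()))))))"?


Input: "(()((()(((()))))))"
Tracking depth:
  Position 0 '(': depth becomes 1
  Position 1 '(': depth becomes 2
  Position 2 ')': depth becomes 1
  Position 3 '(': depth becomes 2
  Position 4 '(': depth becomes 3
  Position 5 '(': depth becomes 4
  Position 6 ')': depth becomes 3
  Position 7 '(': depth becomes 4
  Position 8 '(': depth becomes 5
  Position 9 '(': depth becomes 6
  Position 10 '(': depth becomes 7
  Position 11 ')': depth becomes 6
  Position 12 ')': depth becomes 5
  Position 13 ')': depth becomes 4
  Position 14 ')': depth becomes 3
  Position 15 ')': depth becomes 2
  Position 16 ')': depth becomes 1
  Position 17 ')': depth becomes 0
Maximum depth reached: 7

7


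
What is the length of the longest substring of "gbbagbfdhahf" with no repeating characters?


Input: "gbbagbfdhahf"
Sliding window (track last position of each char):
  Position 0 ('g'): window [0,0] length 1 -- new best
  Position 1 ('b'): window [0,1] length 2 -- new best
  Position 2 ('b'): repeat (last at 1), move window start to 2
  Position 2 ('b'): window [2,2] length 1
  Position 3 ('a'): window [2,3] length 2
  Position 4 ('g'): window [2,4] length 3 -- new best
  Position 5 ('b'): repeat (last at 2), move window start to 3
  Position 5 ('b'): window [3,5] length 3
  Position 6 ('f'): window [3,6] length 4 -- new best
  Position 7 ('d'): window [3,7] length 5 -- new best
  Position 8 ('h'): window [3,8] length 6 -- new best
  Position 9 ('a'): repeat (last at 3), move window start to 4
  Position 9 ('a'): window [4,9] length 6
  Position 10 ('h'): repeat (last at 8), move window start to 9
  Position 10 ('h'): window [9,10] length 2
  Position 11 ('f'): window [9,11] length 3
Longest substring with no repeats: "agbfdh" with length 6

6


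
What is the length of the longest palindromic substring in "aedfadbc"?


Input: "aedfadbc"
Checking substrings for palindromes:
  No multi-char palindromic substrings found
Longest palindromic substring: "a" with length 1

1


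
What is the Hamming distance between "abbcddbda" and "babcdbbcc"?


Comparing "abbcddbda" and "babcdbbcc" position by position:
  Position 0: 'a' vs 'b' => differ
  Position 1: 'b' vs 'a' => differ
  Position 2: 'b' vs 'b' => same
  Position 3: 'c' vs 'c' => same
  Position 4: 'd' vs 'd' => same
  Position 5: 'd' vs 'b' => differ
  Position 6: 'b' vs 'b' => same
  Position 7: 'd' vs 'c' => differ
  Position 8: 'a' vs 'c' => differ
Total differences (Hamming distance): 5

5


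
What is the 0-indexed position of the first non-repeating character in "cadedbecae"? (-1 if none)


Input: cadedbecae
Character frequencies:
  'a': 2
  'b': 1
  'c': 2
  'd': 2
  'e': 3
Scanning left to right for freq == 1:
  Position 0 ('c'): freq=2, skip
  Position 1 ('a'): freq=2, skip
  Position 2 ('d'): freq=2, skip
  Position 3 ('e'): freq=3, skip
  Position 4 ('d'): freq=2, skip
  Position 5 ('b'): unique! => answer = 5

5


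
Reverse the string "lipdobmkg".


Input: lipdobmkg
Reading characters right to left:
  Position 8: 'g'
  Position 7: 'k'
  Position 6: 'm'
  Position 5: 'b'
  Position 4: 'o'
  Position 3: 'd'
  Position 2: 'p'
  Position 1: 'i'
  Position 0: 'l'
Reversed: gkmbodpil

gkmbodpil


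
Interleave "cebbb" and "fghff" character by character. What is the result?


Interleaving "cebbb" and "fghff":
  Position 0: 'c' from first, 'f' from second => "cf"
  Position 1: 'e' from first, 'g' from second => "eg"
  Position 2: 'b' from first, 'h' from second => "bh"
  Position 3: 'b' from first, 'f' from second => "bf"
  Position 4: 'b' from first, 'f' from second => "bf"
Result: cfegbhbfbf

cfegbhbfbf


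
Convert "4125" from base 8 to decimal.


Input: "4125" in base 8
Positional expansion:
  Digit '4' (value 4) x 8^3 = 2048
  Digit '1' (value 1) x 8^2 = 64
  Digit '2' (value 2) x 8^1 = 16
  Digit '5' (value 5) x 8^0 = 5
Sum = 2133

2133


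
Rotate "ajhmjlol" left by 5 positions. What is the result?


Input: "ajhmjlol", rotate left by 5
First 5 characters: "ajhmj"
Remaining characters: "lol"
Concatenate remaining + first: "lol" + "ajhmj" = "lolajhmj"

lolajhmj


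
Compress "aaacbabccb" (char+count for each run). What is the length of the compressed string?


Input: aaacbabccb
Runs:
  'a' x 3 => "a3"
  'c' x 1 => "c1"
  'b' x 1 => "b1"
  'a' x 1 => "a1"
  'b' x 1 => "b1"
  'c' x 2 => "c2"
  'b' x 1 => "b1"
Compressed: "a3c1b1a1b1c2b1"
Compressed length: 14

14


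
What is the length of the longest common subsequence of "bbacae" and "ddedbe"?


LCS of "bbacae" and "ddedbe"
DP table:
           d    d    e    d    b    e
      0    0    0    0    0    0    0
  b   0    0    0    0    0    1    1
  b   0    0    0    0    0    1    1
  a   0    0    0    0    0    1    1
  c   0    0    0    0    0    1    1
  a   0    0    0    0    0    1    1
  e   0    0    0    1    1    1    2
LCS length = dp[6][6] = 2

2


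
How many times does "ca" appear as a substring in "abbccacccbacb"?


Searching for "ca" in "abbccacccbacb"
Scanning each position:
  Position 0: "ab" => no
  Position 1: "bb" => no
  Position 2: "bc" => no
  Position 3: "cc" => no
  Position 4: "ca" => MATCH
  Position 5: "ac" => no
  Position 6: "cc" => no
  Position 7: "cc" => no
  Position 8: "cb" => no
  Position 9: "ba" => no
  Position 10: "ac" => no
  Position 11: "cb" => no
Total occurrences: 1

1


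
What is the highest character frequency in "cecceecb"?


Input: cecceecb
Character counts:
  'b': 1
  'c': 4
  'e': 3
Maximum frequency: 4

4


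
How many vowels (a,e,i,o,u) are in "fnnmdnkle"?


Input: fnnmdnkle
Checking each character:
  'f' at position 0: consonant
  'n' at position 1: consonant
  'n' at position 2: consonant
  'm' at position 3: consonant
  'd' at position 4: consonant
  'n' at position 5: consonant
  'k' at position 6: consonant
  'l' at position 7: consonant
  'e' at position 8: vowel (running total: 1)
Total vowels: 1

1


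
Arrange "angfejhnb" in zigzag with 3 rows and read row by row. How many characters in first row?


Zigzag "angfejhnb" into 3 rows:
Placing characters:
  'a' => row 0
  'n' => row 1
  'g' => row 2
  'f' => row 1
  'e' => row 0
  'j' => row 1
  'h' => row 2
  'n' => row 1
  'b' => row 0
Rows:
  Row 0: "aeb"
  Row 1: "nfjn"
  Row 2: "gh"
First row length: 3

3


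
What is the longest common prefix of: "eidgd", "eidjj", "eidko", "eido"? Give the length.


Words: eidgd, eidjj, eidko, eido
  Position 0: all 'e' => match
  Position 1: all 'i' => match
  Position 2: all 'd' => match
  Position 3: ('g', 'j', 'k', 'o') => mismatch, stop
LCP = "eid" (length 3)

3


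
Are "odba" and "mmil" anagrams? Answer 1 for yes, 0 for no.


Strings: "odba", "mmil"
Sorted first:  abdo
Sorted second: ilmm
Differ at position 0: 'a' vs 'i' => not anagrams

0


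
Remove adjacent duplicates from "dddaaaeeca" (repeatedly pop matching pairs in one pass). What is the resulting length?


Input: dddaaaeeca
Stack-based adjacent duplicate removal:
  Read 'd': push. Stack: d
  Read 'd': matches stack top 'd' => pop. Stack: (empty)
  Read 'd': push. Stack: d
  Read 'a': push. Stack: da
  Read 'a': matches stack top 'a' => pop. Stack: d
  Read 'a': push. Stack: da
  Read 'e': push. Stack: dae
  Read 'e': matches stack top 'e' => pop. Stack: da
  Read 'c': push. Stack: dac
  Read 'a': push. Stack: daca
Final stack: "daca" (length 4)

4


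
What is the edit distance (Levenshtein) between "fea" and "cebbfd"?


Computing edit distance: "fea" -> "cebbfd"
DP table:
           c    e    b    b    f    d
      0    1    2    3    4    5    6
  f   1    1    2    3    4    4    5
  e   2    2    1    2    3    4    5
  a   3    3    2    2    3    4    5
Edit distance = dp[3][6] = 5

5


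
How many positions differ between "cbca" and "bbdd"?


Comparing "cbca" and "bbdd" position by position:
  Position 0: 'c' vs 'b' => DIFFER
  Position 1: 'b' vs 'b' => same
  Position 2: 'c' vs 'd' => DIFFER
  Position 3: 'a' vs 'd' => DIFFER
Positions that differ: 3

3


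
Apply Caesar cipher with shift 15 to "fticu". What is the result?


Caesar cipher: shift "fticu" by 15
  'f' (pos 5) + 15 = pos 20 = 'u'
  't' (pos 19) + 15 = pos 8 = 'i'
  'i' (pos 8) + 15 = pos 23 = 'x'
  'c' (pos 2) + 15 = pos 17 = 'r'
  'u' (pos 20) + 15 = pos 9 = 'j'
Result: uixrj

uixrj


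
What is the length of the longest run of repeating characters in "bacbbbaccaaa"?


Input: "bacbbbaccaaa"
Scanning for longest run:
  Position 1 ('a'): new char, reset run to 1
  Position 2 ('c'): new char, reset run to 1
  Position 3 ('b'): new char, reset run to 1
  Position 4 ('b'): continues run of 'b', length=2
  Position 5 ('b'): continues run of 'b', length=3
  Position 6 ('a'): new char, reset run to 1
  Position 7 ('c'): new char, reset run to 1
  Position 8 ('c'): continues run of 'c', length=2
  Position 9 ('a'): new char, reset run to 1
  Position 10 ('a'): continues run of 'a', length=2
  Position 11 ('a'): continues run of 'a', length=3
Longest run: 'b' with length 3

3


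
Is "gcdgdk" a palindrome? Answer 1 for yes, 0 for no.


Input: gcdgdk
Reversed: kdgdcg
  Compare pos 0 ('g') with pos 5 ('k'): MISMATCH
  Compare pos 1 ('c') with pos 4 ('d'): MISMATCH
  Compare pos 2 ('d') with pos 3 ('g'): MISMATCH
Result: not a palindrome

0


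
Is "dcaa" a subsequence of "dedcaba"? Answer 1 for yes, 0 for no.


Check if "dcaa" is a subsequence of "dedcaba"
Greedy scan:
  Position 0 ('d'): matches sub[0] = 'd'
  Position 1 ('e'): no match needed
  Position 2 ('d'): no match needed
  Position 3 ('c'): matches sub[1] = 'c'
  Position 4 ('a'): matches sub[2] = 'a'
  Position 5 ('b'): no match needed
  Position 6 ('a'): matches sub[3] = 'a'
All 4 characters matched => is a subsequence

1


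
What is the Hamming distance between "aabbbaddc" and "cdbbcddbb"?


Comparing "aabbbaddc" and "cdbbcddbb" position by position:
  Position 0: 'a' vs 'c' => differ
  Position 1: 'a' vs 'd' => differ
  Position 2: 'b' vs 'b' => same
  Position 3: 'b' vs 'b' => same
  Position 4: 'b' vs 'c' => differ
  Position 5: 'a' vs 'd' => differ
  Position 6: 'd' vs 'd' => same
  Position 7: 'd' vs 'b' => differ
  Position 8: 'c' vs 'b' => differ
Total differences (Hamming distance): 6

6


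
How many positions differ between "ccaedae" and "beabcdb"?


Comparing "ccaedae" and "beabcdb" position by position:
  Position 0: 'c' vs 'b' => DIFFER
  Position 1: 'c' vs 'e' => DIFFER
  Position 2: 'a' vs 'a' => same
  Position 3: 'e' vs 'b' => DIFFER
  Position 4: 'd' vs 'c' => DIFFER
  Position 5: 'a' vs 'd' => DIFFER
  Position 6: 'e' vs 'b' => DIFFER
Positions that differ: 6

6


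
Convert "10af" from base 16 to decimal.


Input: "10af" in base 16
Positional expansion:
  Digit '1' (value 1) x 16^3 = 4096
  Digit '0' (value 0) x 16^2 = 0
  Digit 'a' (value 10) x 16^1 = 160
  Digit 'f' (value 15) x 16^0 = 15
Sum = 4271

4271


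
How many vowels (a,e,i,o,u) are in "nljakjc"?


Input: nljakjc
Checking each character:
  'n' at position 0: consonant
  'l' at position 1: consonant
  'j' at position 2: consonant
  'a' at position 3: vowel (running total: 1)
  'k' at position 4: consonant
  'j' at position 5: consonant
  'c' at position 6: consonant
Total vowels: 1

1


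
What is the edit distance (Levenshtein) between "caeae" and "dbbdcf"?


Computing edit distance: "caeae" -> "dbbdcf"
DP table:
           d    b    b    d    c    f
      0    1    2    3    4    5    6
  c   1    1    2    3    4    4    5
  a   2    2    2    3    4    5    5
  e   3    3    3    3    4    5    6
  a   4    4    4    4    4    5    6
  e   5    5    5    5    5    5    6
Edit distance = dp[5][6] = 6

6


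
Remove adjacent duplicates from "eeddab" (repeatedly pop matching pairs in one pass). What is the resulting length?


Input: eeddab
Stack-based adjacent duplicate removal:
  Read 'e': push. Stack: e
  Read 'e': matches stack top 'e' => pop. Stack: (empty)
  Read 'd': push. Stack: d
  Read 'd': matches stack top 'd' => pop. Stack: (empty)
  Read 'a': push. Stack: a
  Read 'b': push. Stack: ab
Final stack: "ab" (length 2)

2


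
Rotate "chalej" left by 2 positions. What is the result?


Input: "chalej", rotate left by 2
First 2 characters: "ch"
Remaining characters: "alej"
Concatenate remaining + first: "alej" + "ch" = "alejch"

alejch


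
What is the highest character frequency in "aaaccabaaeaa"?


Input: aaaccabaaeaa
Character counts:
  'a': 8
  'b': 1
  'c': 2
  'e': 1
Maximum frequency: 8

8


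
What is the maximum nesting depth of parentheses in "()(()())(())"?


Input: "()(()())(())"
Tracking depth:
  Position 0 '(': depth becomes 1
  Position 1 ')': depth becomes 0
  Position 2 '(': depth becomes 1
  Position 3 '(': depth becomes 2
  Position 4 ')': depth becomes 1
  Position 5 '(': depth becomes 2
  Position 6 ')': depth becomes 1
  Position 7 ')': depth becomes 0
  Position 8 '(': depth becomes 1
  Position 9 '(': depth becomes 2
  Position 10 ')': depth becomes 1
  Position 11 ')': depth becomes 0
Maximum depth reached: 2

2


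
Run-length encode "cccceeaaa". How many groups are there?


Input: cccceeaaa
Scanning for consecutive runs:
  Group 1: 'c' x 4 (positions 0-3)
  Group 2: 'e' x 2 (positions 4-5)
  Group 3: 'a' x 3 (positions 6-8)
Total groups: 3

3


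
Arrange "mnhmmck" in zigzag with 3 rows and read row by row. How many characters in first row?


Zigzag "mnhmmck" into 3 rows:
Placing characters:
  'm' => row 0
  'n' => row 1
  'h' => row 2
  'm' => row 1
  'm' => row 0
  'c' => row 1
  'k' => row 2
Rows:
  Row 0: "mm"
  Row 1: "nmc"
  Row 2: "hk"
First row length: 2

2


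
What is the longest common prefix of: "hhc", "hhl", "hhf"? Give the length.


Words: hhc, hhl, hhf
  Position 0: all 'h' => match
  Position 1: all 'h' => match
  Position 2: ('c', 'l', 'f') => mismatch, stop
LCP = "hh" (length 2)

2


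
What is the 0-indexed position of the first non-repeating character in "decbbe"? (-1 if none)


Input: decbbe
Character frequencies:
  'b': 2
  'c': 1
  'd': 1
  'e': 2
Scanning left to right for freq == 1:
  Position 0 ('d'): unique! => answer = 0

0


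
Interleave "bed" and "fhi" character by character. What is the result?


Interleaving "bed" and "fhi":
  Position 0: 'b' from first, 'f' from second => "bf"
  Position 1: 'e' from first, 'h' from second => "eh"
  Position 2: 'd' from first, 'i' from second => "di"
Result: bfehdi

bfehdi


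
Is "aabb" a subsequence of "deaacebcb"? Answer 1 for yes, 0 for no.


Check if "aabb" is a subsequence of "deaacebcb"
Greedy scan:
  Position 0 ('d'): no match needed
  Position 1 ('e'): no match needed
  Position 2 ('a'): matches sub[0] = 'a'
  Position 3 ('a'): matches sub[1] = 'a'
  Position 4 ('c'): no match needed
  Position 5 ('e'): no match needed
  Position 6 ('b'): matches sub[2] = 'b'
  Position 7 ('c'): no match needed
  Position 8 ('b'): matches sub[3] = 'b'
All 4 characters matched => is a subsequence

1


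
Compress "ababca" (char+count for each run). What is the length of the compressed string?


Input: ababca
Runs:
  'a' x 1 => "a1"
  'b' x 1 => "b1"
  'a' x 1 => "a1"
  'b' x 1 => "b1"
  'c' x 1 => "c1"
  'a' x 1 => "a1"
Compressed: "a1b1a1b1c1a1"
Compressed length: 12

12


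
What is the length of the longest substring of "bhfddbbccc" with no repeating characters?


Input: "bhfddbbccc"
Sliding window (track last position of each char):
  Position 0 ('b'): window [0,0] length 1 -- new best
  Position 1 ('h'): window [0,1] length 2 -- new best
  Position 2 ('f'): window [0,2] length 3 -- new best
  Position 3 ('d'): window [0,3] length 4 -- new best
  Position 4 ('d'): repeat (last at 3), move window start to 4
  Position 4 ('d'): window [4,4] length 1
  Position 5 ('b'): window [4,5] length 2
  Position 6 ('b'): repeat (last at 5), move window start to 6
  Position 6 ('b'): window [6,6] length 1
  Position 7 ('c'): window [6,7] length 2
  Position 8 ('c'): repeat (last at 7), move window start to 8
  Position 8 ('c'): window [8,8] length 1
  Position 9 ('c'): repeat (last at 8), move window start to 9
  Position 9 ('c'): window [9,9] length 1
Longest substring with no repeats: "bhfd" with length 4

4


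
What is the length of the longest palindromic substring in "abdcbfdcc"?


Input: "abdcbfdcc"
Checking substrings for palindromes:
  [7:9] "cc" (len 2) => palindrome
Longest palindromic substring: "cc" with length 2

2


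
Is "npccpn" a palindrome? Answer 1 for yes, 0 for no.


Input: npccpn
Reversed: npccpn
  Compare pos 0 ('n') with pos 5 ('n'): match
  Compare pos 1 ('p') with pos 4 ('p'): match
  Compare pos 2 ('c') with pos 3 ('c'): match
Result: palindrome

1


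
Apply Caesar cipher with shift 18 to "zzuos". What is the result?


Caesar cipher: shift "zzuos" by 18
  'z' (pos 25) + 18 = pos 17 = 'r'
  'z' (pos 25) + 18 = pos 17 = 'r'
  'u' (pos 20) + 18 = pos 12 = 'm'
  'o' (pos 14) + 18 = pos 6 = 'g'
  's' (pos 18) + 18 = pos 10 = 'k'
Result: rrmgk

rrmgk


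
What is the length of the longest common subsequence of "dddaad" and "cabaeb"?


LCS of "dddaad" and "cabaeb"
DP table:
           c    a    b    a    e    b
      0    0    0    0    0    0    0
  d   0    0    0    0    0    0    0
  d   0    0    0    0    0    0    0
  d   0    0    0    0    0    0    0
  a   0    0    1    1    1    1    1
  a   0    0    1    1    2    2    2
  d   0    0    1    1    2    2    2
LCS length = dp[6][6] = 2

2


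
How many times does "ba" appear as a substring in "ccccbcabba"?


Searching for "ba" in "ccccbcabba"
Scanning each position:
  Position 0: "cc" => no
  Position 1: "cc" => no
  Position 2: "cc" => no
  Position 3: "cb" => no
  Position 4: "bc" => no
  Position 5: "ca" => no
  Position 6: "ab" => no
  Position 7: "bb" => no
  Position 8: "ba" => MATCH
Total occurrences: 1

1


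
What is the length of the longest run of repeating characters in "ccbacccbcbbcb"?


Input: "ccbacccbcbbcb"
Scanning for longest run:
  Position 1 ('c'): continues run of 'c', length=2
  Position 2 ('b'): new char, reset run to 1
  Position 3 ('a'): new char, reset run to 1
  Position 4 ('c'): new char, reset run to 1
  Position 5 ('c'): continues run of 'c', length=2
  Position 6 ('c'): continues run of 'c', length=3
  Position 7 ('b'): new char, reset run to 1
  Position 8 ('c'): new char, reset run to 1
  Position 9 ('b'): new char, reset run to 1
  Position 10 ('b'): continues run of 'b', length=2
  Position 11 ('c'): new char, reset run to 1
  Position 12 ('b'): new char, reset run to 1
Longest run: 'c' with length 3

3


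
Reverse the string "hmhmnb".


Input: hmhmnb
Reading characters right to left:
  Position 5: 'b'
  Position 4: 'n'
  Position 3: 'm'
  Position 2: 'h'
  Position 1: 'm'
  Position 0: 'h'
Reversed: bnmhmh

bnmhmh


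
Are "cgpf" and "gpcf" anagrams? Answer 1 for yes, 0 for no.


Strings: "cgpf", "gpcf"
Sorted first:  cfgp
Sorted second: cfgp
Sorted forms match => anagrams

1


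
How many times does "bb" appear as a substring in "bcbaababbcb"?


Searching for "bb" in "bcbaababbcb"
Scanning each position:
  Position 0: "bc" => no
  Position 1: "cb" => no
  Position 2: "ba" => no
  Position 3: "aa" => no
  Position 4: "ab" => no
  Position 5: "ba" => no
  Position 6: "ab" => no
  Position 7: "bb" => MATCH
  Position 8: "bc" => no
  Position 9: "cb" => no
Total occurrences: 1

1


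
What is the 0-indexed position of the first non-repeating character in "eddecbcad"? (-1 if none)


Input: eddecbcad
Character frequencies:
  'a': 1
  'b': 1
  'c': 2
  'd': 3
  'e': 2
Scanning left to right for freq == 1:
  Position 0 ('e'): freq=2, skip
  Position 1 ('d'): freq=3, skip
  Position 2 ('d'): freq=3, skip
  Position 3 ('e'): freq=2, skip
  Position 4 ('c'): freq=2, skip
  Position 5 ('b'): unique! => answer = 5

5


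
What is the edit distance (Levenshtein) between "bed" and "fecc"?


Computing edit distance: "bed" -> "fecc"
DP table:
           f    e    c    c
      0    1    2    3    4
  b   1    1    2    3    4
  e   2    2    1    2    3
  d   3    3    2    2    3
Edit distance = dp[3][4] = 3

3


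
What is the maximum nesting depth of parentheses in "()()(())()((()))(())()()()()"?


Input: "()()(())()((()))(())()()()()"
Tracking depth:
  Position 0 '(': depth becomes 1
  Position 1 ')': depth becomes 0
  Position 2 '(': depth becomes 1
  Position 3 ')': depth becomes 0
  Position 4 '(': depth becomes 1
  Position 5 '(': depth becomes 2
  Position 6 ')': depth becomes 1
  Position 7 ')': depth becomes 0
  Position 8 '(': depth becomes 1
  Position 9 ')': depth becomes 0
  Position 10 '(': depth becomes 1
  Position 11 '(': depth becomes 2
  Position 12 '(': depth becomes 3
  Position 13 ')': depth becomes 2
  Position 14 ')': depth becomes 1
  Position 15 ')': depth becomes 0
  Position 16 '(': depth becomes 1
  Position 17 '(': depth becomes 2
  Position 18 ')': depth becomes 1
  Position 19 ')': depth becomes 0
  Position 20 '(': depth becomes 1
  Position 21 ')': depth becomes 0
  Position 22 '(': depth becomes 1
  Position 23 ')': depth becomes 0
  Position 24 '(': depth becomes 1
  Position 25 ')': depth becomes 0
  Position 26 '(': depth becomes 1
  Position 27 ')': depth becomes 0
Maximum depth reached: 3

3


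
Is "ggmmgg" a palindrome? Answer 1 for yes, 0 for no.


Input: ggmmgg
Reversed: ggmmgg
  Compare pos 0 ('g') with pos 5 ('g'): match
  Compare pos 1 ('g') with pos 4 ('g'): match
  Compare pos 2 ('m') with pos 3 ('m'): match
Result: palindrome

1


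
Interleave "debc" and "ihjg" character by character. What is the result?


Interleaving "debc" and "ihjg":
  Position 0: 'd' from first, 'i' from second => "di"
  Position 1: 'e' from first, 'h' from second => "eh"
  Position 2: 'b' from first, 'j' from second => "bj"
  Position 3: 'c' from first, 'g' from second => "cg"
Result: diehbjcg

diehbjcg


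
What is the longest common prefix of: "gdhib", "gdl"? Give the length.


Words: gdhib, gdl
  Position 0: all 'g' => match
  Position 1: all 'd' => match
  Position 2: ('h', 'l') => mismatch, stop
LCP = "gd" (length 2)

2


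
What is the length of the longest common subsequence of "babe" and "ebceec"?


LCS of "babe" and "ebceec"
DP table:
           e    b    c    e    e    c
      0    0    0    0    0    0    0
  b   0    0    1    1    1    1    1
  a   0    0    1    1    1    1    1
  b   0    0    1    1    1    1    1
  e   0    1    1    1    2    2    2
LCS length = dp[4][6] = 2

2


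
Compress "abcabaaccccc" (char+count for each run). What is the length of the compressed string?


Input: abcabaaccccc
Runs:
  'a' x 1 => "a1"
  'b' x 1 => "b1"
  'c' x 1 => "c1"
  'a' x 1 => "a1"
  'b' x 1 => "b1"
  'a' x 2 => "a2"
  'c' x 5 => "c5"
Compressed: "a1b1c1a1b1a2c5"
Compressed length: 14

14


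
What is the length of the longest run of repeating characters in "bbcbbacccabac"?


Input: "bbcbbacccabac"
Scanning for longest run:
  Position 1 ('b'): continues run of 'b', length=2
  Position 2 ('c'): new char, reset run to 1
  Position 3 ('b'): new char, reset run to 1
  Position 4 ('b'): continues run of 'b', length=2
  Position 5 ('a'): new char, reset run to 1
  Position 6 ('c'): new char, reset run to 1
  Position 7 ('c'): continues run of 'c', length=2
  Position 8 ('c'): continues run of 'c', length=3
  Position 9 ('a'): new char, reset run to 1
  Position 10 ('b'): new char, reset run to 1
  Position 11 ('a'): new char, reset run to 1
  Position 12 ('c'): new char, reset run to 1
Longest run: 'c' with length 3

3


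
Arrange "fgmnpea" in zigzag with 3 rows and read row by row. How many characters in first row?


Zigzag "fgmnpea" into 3 rows:
Placing characters:
  'f' => row 0
  'g' => row 1
  'm' => row 2
  'n' => row 1
  'p' => row 0
  'e' => row 1
  'a' => row 2
Rows:
  Row 0: "fp"
  Row 1: "gne"
  Row 2: "ma"
First row length: 2

2


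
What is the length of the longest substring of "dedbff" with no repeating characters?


Input: "dedbff"
Sliding window (track last position of each char):
  Position 0 ('d'): window [0,0] length 1 -- new best
  Position 1 ('e'): window [0,1] length 2 -- new best
  Position 2 ('d'): repeat (last at 0), move window start to 1
  Position 2 ('d'): window [1,2] length 2
  Position 3 ('b'): window [1,3] length 3 -- new best
  Position 4 ('f'): window [1,4] length 4 -- new best
  Position 5 ('f'): repeat (last at 4), move window start to 5
  Position 5 ('f'): window [5,5] length 1
Longest substring with no repeats: "edbf" with length 4

4


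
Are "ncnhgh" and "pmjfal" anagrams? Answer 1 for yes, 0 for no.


Strings: "ncnhgh", "pmjfal"
Sorted first:  cghhnn
Sorted second: afjlmp
Differ at position 0: 'c' vs 'a' => not anagrams

0


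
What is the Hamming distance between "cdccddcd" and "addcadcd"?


Comparing "cdccddcd" and "addcadcd" position by position:
  Position 0: 'c' vs 'a' => differ
  Position 1: 'd' vs 'd' => same
  Position 2: 'c' vs 'd' => differ
  Position 3: 'c' vs 'c' => same
  Position 4: 'd' vs 'a' => differ
  Position 5: 'd' vs 'd' => same
  Position 6: 'c' vs 'c' => same
  Position 7: 'd' vs 'd' => same
Total differences (Hamming distance): 3

3


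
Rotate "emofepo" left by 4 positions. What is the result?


Input: "emofepo", rotate left by 4
First 4 characters: "emof"
Remaining characters: "epo"
Concatenate remaining + first: "epo" + "emof" = "epoemof"

epoemof


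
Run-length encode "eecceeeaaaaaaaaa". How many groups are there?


Input: eecceeeaaaaaaaaa
Scanning for consecutive runs:
  Group 1: 'e' x 2 (positions 0-1)
  Group 2: 'c' x 2 (positions 2-3)
  Group 3: 'e' x 3 (positions 4-6)
  Group 4: 'a' x 9 (positions 7-15)
Total groups: 4

4


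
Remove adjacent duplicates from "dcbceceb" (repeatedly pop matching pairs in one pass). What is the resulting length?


Input: dcbceceb
Stack-based adjacent duplicate removal:
  Read 'd': push. Stack: d
  Read 'c': push. Stack: dc
  Read 'b': push. Stack: dcb
  Read 'c': push. Stack: dcbc
  Read 'e': push. Stack: dcbce
  Read 'c': push. Stack: dcbcec
  Read 'e': push. Stack: dcbcece
  Read 'b': push. Stack: dcbceceb
Final stack: "dcbceceb" (length 8)

8


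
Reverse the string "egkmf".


Input: egkmf
Reading characters right to left:
  Position 4: 'f'
  Position 3: 'm'
  Position 2: 'k'
  Position 1: 'g'
  Position 0: 'e'
Reversed: fmkge

fmkge


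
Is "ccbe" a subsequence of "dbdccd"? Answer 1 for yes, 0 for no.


Check if "ccbe" is a subsequence of "dbdccd"
Greedy scan:
  Position 0 ('d'): no match needed
  Position 1 ('b'): no match needed
  Position 2 ('d'): no match needed
  Position 3 ('c'): matches sub[0] = 'c'
  Position 4 ('c'): matches sub[1] = 'c'
  Position 5 ('d'): no match needed
Only matched 2/4 characters => not a subsequence

0


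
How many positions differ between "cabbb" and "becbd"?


Comparing "cabbb" and "becbd" position by position:
  Position 0: 'c' vs 'b' => DIFFER
  Position 1: 'a' vs 'e' => DIFFER
  Position 2: 'b' vs 'c' => DIFFER
  Position 3: 'b' vs 'b' => same
  Position 4: 'b' vs 'd' => DIFFER
Positions that differ: 4

4


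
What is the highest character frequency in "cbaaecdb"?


Input: cbaaecdb
Character counts:
  'a': 2
  'b': 2
  'c': 2
  'd': 1
  'e': 1
Maximum frequency: 2

2


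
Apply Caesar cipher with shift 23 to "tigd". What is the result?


Caesar cipher: shift "tigd" by 23
  't' (pos 19) + 23 = pos 16 = 'q'
  'i' (pos 8) + 23 = pos 5 = 'f'
  'g' (pos 6) + 23 = pos 3 = 'd'
  'd' (pos 3) + 23 = pos 0 = 'a'
Result: qfda

qfda


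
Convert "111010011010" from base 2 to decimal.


Input: "111010011010" in base 2
Positional expansion:
  Digit '1' (value 1) x 2^11 = 2048
  Digit '1' (value 1) x 2^10 = 1024
  Digit '1' (value 1) x 2^9 = 512
  Digit '0' (value 0) x 2^8 = 0
  Digit '1' (value 1) x 2^7 = 128
  Digit '0' (value 0) x 2^6 = 0
  Digit '0' (value 0) x 2^5 = 0
  Digit '1' (value 1) x 2^4 = 16
  Digit '1' (value 1) x 2^3 = 8
  Digit '0' (value 0) x 2^2 = 0
  Digit '1' (value 1) x 2^1 = 2
  Digit '0' (value 0) x 2^0 = 0
Sum = 3738

3738


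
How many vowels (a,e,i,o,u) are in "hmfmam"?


Input: hmfmam
Checking each character:
  'h' at position 0: consonant
  'm' at position 1: consonant
  'f' at position 2: consonant
  'm' at position 3: consonant
  'a' at position 4: vowel (running total: 1)
  'm' at position 5: consonant
Total vowels: 1

1


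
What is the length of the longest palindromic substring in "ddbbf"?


Input: "ddbbf"
Checking substrings for palindromes:
  [0:2] "dd" (len 2) => palindrome
  [2:4] "bb" (len 2) => palindrome
Longest palindromic substring: "dd" with length 2

2


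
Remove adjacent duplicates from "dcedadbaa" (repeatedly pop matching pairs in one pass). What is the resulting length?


Input: dcedadbaa
Stack-based adjacent duplicate removal:
  Read 'd': push. Stack: d
  Read 'c': push. Stack: dc
  Read 'e': push. Stack: dce
  Read 'd': push. Stack: dced
  Read 'a': push. Stack: dceda
  Read 'd': push. Stack: dcedad
  Read 'b': push. Stack: dcedadb
  Read 'a': push. Stack: dcedadba
  Read 'a': matches stack top 'a' => pop. Stack: dcedadb
Final stack: "dcedadb" (length 7)

7


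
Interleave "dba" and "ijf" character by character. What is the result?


Interleaving "dba" and "ijf":
  Position 0: 'd' from first, 'i' from second => "di"
  Position 1: 'b' from first, 'j' from second => "bj"
  Position 2: 'a' from first, 'f' from second => "af"
Result: dibjaf

dibjaf


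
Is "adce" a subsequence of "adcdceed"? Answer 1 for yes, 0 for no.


Check if "adce" is a subsequence of "adcdceed"
Greedy scan:
  Position 0 ('a'): matches sub[0] = 'a'
  Position 1 ('d'): matches sub[1] = 'd'
  Position 2 ('c'): matches sub[2] = 'c'
  Position 3 ('d'): no match needed
  Position 4 ('c'): no match needed
  Position 5 ('e'): matches sub[3] = 'e'
  Position 6 ('e'): no match needed
  Position 7 ('d'): no match needed
All 4 characters matched => is a subsequence

1


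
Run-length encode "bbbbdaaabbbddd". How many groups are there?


Input: bbbbdaaabbbddd
Scanning for consecutive runs:
  Group 1: 'b' x 4 (positions 0-3)
  Group 2: 'd' x 1 (positions 4-4)
  Group 3: 'a' x 3 (positions 5-7)
  Group 4: 'b' x 3 (positions 8-10)
  Group 5: 'd' x 3 (positions 11-13)
Total groups: 5

5


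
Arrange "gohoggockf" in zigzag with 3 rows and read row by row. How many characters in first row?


Zigzag "gohoggockf" into 3 rows:
Placing characters:
  'g' => row 0
  'o' => row 1
  'h' => row 2
  'o' => row 1
  'g' => row 0
  'g' => row 1
  'o' => row 2
  'c' => row 1
  'k' => row 0
  'f' => row 1
Rows:
  Row 0: "ggk"
  Row 1: "oogcf"
  Row 2: "ho"
First row length: 3

3


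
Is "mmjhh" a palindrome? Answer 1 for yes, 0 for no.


Input: mmjhh
Reversed: hhjmm
  Compare pos 0 ('m') with pos 4 ('h'): MISMATCH
  Compare pos 1 ('m') with pos 3 ('h'): MISMATCH
Result: not a palindrome

0


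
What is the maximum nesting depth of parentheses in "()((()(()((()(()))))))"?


Input: "()((()(()((()(()))))))"
Tracking depth:
  Position 0 '(': depth becomes 1
  Position 1 ')': depth becomes 0
  Position 2 '(': depth becomes 1
  Position 3 '(': depth becomes 2
  Position 4 '(': depth becomes 3
  Position 5 ')': depth becomes 2
  Position 6 '(': depth becomes 3
  Position 7 '(': depth becomes 4
  Position 8 ')': depth becomes 3
  Position 9 '(': depth becomes 4
  Position 10 '(': depth becomes 5
  Position 11 '(': depth becomes 6
  Position 12 ')': depth becomes 5
  Position 13 '(': depth becomes 6
  Position 14 '(': depth becomes 7
  Position 15 ')': depth becomes 6
  Position 16 ')': depth becomes 5
  Position 17 ')': depth becomes 4
  Position 18 ')': depth becomes 3
  Position 19 ')': depth becomes 2
  Position 20 ')': depth becomes 1
  Position 21 ')': depth becomes 0
Maximum depth reached: 7

7


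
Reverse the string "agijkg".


Input: agijkg
Reading characters right to left:
  Position 5: 'g'
  Position 4: 'k'
  Position 3: 'j'
  Position 2: 'i'
  Position 1: 'g'
  Position 0: 'a'
Reversed: gkjiga

gkjiga


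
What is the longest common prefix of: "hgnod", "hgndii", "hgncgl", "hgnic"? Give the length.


Words: hgnod, hgndii, hgncgl, hgnic
  Position 0: all 'h' => match
  Position 1: all 'g' => match
  Position 2: all 'n' => match
  Position 3: ('o', 'd', 'c', 'i') => mismatch, stop
LCP = "hgn" (length 3)

3


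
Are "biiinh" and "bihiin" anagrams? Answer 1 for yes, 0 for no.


Strings: "biiinh", "bihiin"
Sorted first:  bhiiin
Sorted second: bhiiin
Sorted forms match => anagrams

1


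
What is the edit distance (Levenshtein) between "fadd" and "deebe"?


Computing edit distance: "fadd" -> "deebe"
DP table:
           d    e    e    b    e
      0    1    2    3    4    5
  f   1    1    2    3    4    5
  a   2    2    2    3    4    5
  d   3    2    3    3    4    5
  d   4    3    3    4    4    5
Edit distance = dp[4][5] = 5

5


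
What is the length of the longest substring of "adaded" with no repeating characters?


Input: "adaded"
Sliding window (track last position of each char):
  Position 0 ('a'): window [0,0] length 1 -- new best
  Position 1 ('d'): window [0,1] length 2 -- new best
  Position 2 ('a'): repeat (last at 0), move window start to 1
  Position 2 ('a'): window [1,2] length 2
  Position 3 ('d'): repeat (last at 1), move window start to 2
  Position 3 ('d'): window [2,3] length 2
  Position 4 ('e'): window [2,4] length 3 -- new best
  Position 5 ('d'): repeat (last at 3), move window start to 4
  Position 5 ('d'): window [4,5] length 2
Longest substring with no repeats: "ade" with length 3

3


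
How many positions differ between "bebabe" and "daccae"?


Comparing "bebabe" and "daccae" position by position:
  Position 0: 'b' vs 'd' => DIFFER
  Position 1: 'e' vs 'a' => DIFFER
  Position 2: 'b' vs 'c' => DIFFER
  Position 3: 'a' vs 'c' => DIFFER
  Position 4: 'b' vs 'a' => DIFFER
  Position 5: 'e' vs 'e' => same
Positions that differ: 5

5


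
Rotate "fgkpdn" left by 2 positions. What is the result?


Input: "fgkpdn", rotate left by 2
First 2 characters: "fg"
Remaining characters: "kpdn"
Concatenate remaining + first: "kpdn" + "fg" = "kpdnfg"

kpdnfg


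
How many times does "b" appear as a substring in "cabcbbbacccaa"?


Searching for "b" in "cabcbbbacccaa"
Scanning each position:
  Position 0: "c" => no
  Position 1: "a" => no
  Position 2: "b" => MATCH
  Position 3: "c" => no
  Position 4: "b" => MATCH
  Position 5: "b" => MATCH
  Position 6: "b" => MATCH
  Position 7: "a" => no
  Position 8: "c" => no
  Position 9: "c" => no
  Position 10: "c" => no
  Position 11: "a" => no
  Position 12: "a" => no
Total occurrences: 4

4


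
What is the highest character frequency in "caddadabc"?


Input: caddadabc
Character counts:
  'a': 3
  'b': 1
  'c': 2
  'd': 3
Maximum frequency: 3

3


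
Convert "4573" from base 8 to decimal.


Input: "4573" in base 8
Positional expansion:
  Digit '4' (value 4) x 8^3 = 2048
  Digit '5' (value 5) x 8^2 = 320
  Digit '7' (value 7) x 8^1 = 56
  Digit '3' (value 3) x 8^0 = 3
Sum = 2427

2427


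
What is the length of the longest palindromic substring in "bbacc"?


Input: "bbacc"
Checking substrings for palindromes:
  [0:2] "bb" (len 2) => palindrome
  [3:5] "cc" (len 2) => palindrome
Longest palindromic substring: "bb" with length 2

2


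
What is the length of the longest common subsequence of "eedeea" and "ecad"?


LCS of "eedeea" and "ecad"
DP table:
           e    c    a    d
      0    0    0    0    0
  e   0    1    1    1    1
  e   0    1    1    1    1
  d   0    1    1    1    2
  e   0    1    1    1    2
  e   0    1    1    1    2
  a   0    1    1    2    2
LCS length = dp[6][4] = 2

2


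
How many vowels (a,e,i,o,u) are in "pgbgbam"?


Input: pgbgbam
Checking each character:
  'p' at position 0: consonant
  'g' at position 1: consonant
  'b' at position 2: consonant
  'g' at position 3: consonant
  'b' at position 4: consonant
  'a' at position 5: vowel (running total: 1)
  'm' at position 6: consonant
Total vowels: 1

1


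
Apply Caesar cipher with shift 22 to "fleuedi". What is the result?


Caesar cipher: shift "fleuedi" by 22
  'f' (pos 5) + 22 = pos 1 = 'b'
  'l' (pos 11) + 22 = pos 7 = 'h'
  'e' (pos 4) + 22 = pos 0 = 'a'
  'u' (pos 20) + 22 = pos 16 = 'q'
  'e' (pos 4) + 22 = pos 0 = 'a'
  'd' (pos 3) + 22 = pos 25 = 'z'
  'i' (pos 8) + 22 = pos 4 = 'e'
Result: bhaqaze

bhaqaze


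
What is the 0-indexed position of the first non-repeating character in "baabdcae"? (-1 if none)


Input: baabdcae
Character frequencies:
  'a': 3
  'b': 2
  'c': 1
  'd': 1
  'e': 1
Scanning left to right for freq == 1:
  Position 0 ('b'): freq=2, skip
  Position 1 ('a'): freq=3, skip
  Position 2 ('a'): freq=3, skip
  Position 3 ('b'): freq=2, skip
  Position 4 ('d'): unique! => answer = 4

4


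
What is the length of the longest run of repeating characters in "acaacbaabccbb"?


Input: "acaacbaabccbb"
Scanning for longest run:
  Position 1 ('c'): new char, reset run to 1
  Position 2 ('a'): new char, reset run to 1
  Position 3 ('a'): continues run of 'a', length=2
  Position 4 ('c'): new char, reset run to 1
  Position 5 ('b'): new char, reset run to 1
  Position 6 ('a'): new char, reset run to 1
  Position 7 ('a'): continues run of 'a', length=2
  Position 8 ('b'): new char, reset run to 1
  Position 9 ('c'): new char, reset run to 1
  Position 10 ('c'): continues run of 'c', length=2
  Position 11 ('b'): new char, reset run to 1
  Position 12 ('b'): continues run of 'b', length=2
Longest run: 'a' with length 2

2


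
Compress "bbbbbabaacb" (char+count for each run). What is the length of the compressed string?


Input: bbbbbabaacb
Runs:
  'b' x 5 => "b5"
  'a' x 1 => "a1"
  'b' x 1 => "b1"
  'a' x 2 => "a2"
  'c' x 1 => "c1"
  'b' x 1 => "b1"
Compressed: "b5a1b1a2c1b1"
Compressed length: 12

12
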